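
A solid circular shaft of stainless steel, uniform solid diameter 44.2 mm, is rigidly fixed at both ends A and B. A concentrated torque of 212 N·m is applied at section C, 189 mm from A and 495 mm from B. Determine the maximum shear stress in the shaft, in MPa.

9.05 MPa

With uniform GJ and both ends fixed, compatibility θ_AC = θ_CB gives T_A·a = T_B·b, together with T_A + T_B = T₀.
T_A = T₀·b/(a+b) = 212.0·495/684.0 = 153.4 N·m; T_B = 58.58 N·m.
τ in each portion: τ_AC = 9.05×10^6 Pa, τ_CB = 3.45×10^6 Pa; maximum is in AC.
τ_max = T_AC·r/J = 153.4·0.0221/3.75×10^-7 = 9.049×10^6 Pa.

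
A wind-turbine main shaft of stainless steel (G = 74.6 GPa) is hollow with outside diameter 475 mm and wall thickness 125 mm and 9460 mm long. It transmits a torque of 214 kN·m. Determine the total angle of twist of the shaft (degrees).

0.328°

J = π(d_o⁴ − d_i⁴)/32 = π(0.475⁴ − 0.225⁴)/32 = 4.746×10^-3 m⁴.
θ = T·L/(G·J) = 214000 × 9.46 / (74.6×10⁹ × 4.746×10^-3) = 5.718×10^-3 rad.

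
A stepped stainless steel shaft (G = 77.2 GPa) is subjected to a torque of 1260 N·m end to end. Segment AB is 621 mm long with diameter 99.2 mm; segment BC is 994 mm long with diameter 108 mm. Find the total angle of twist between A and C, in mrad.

J_AB = π(0.0992)⁴/32 = 9.51×10^-6 m⁴; J_BC = π(0.108)⁴/32 = 1.34×10^-5 m⁴.
θ = (T/G)·Σ L_i/J_i = (1260/77.2×10⁹)·(0.621/9.51×10^-6 + 0.994/1.34×10^-5) = 2.281×10^-3 rad.

2.28 mrad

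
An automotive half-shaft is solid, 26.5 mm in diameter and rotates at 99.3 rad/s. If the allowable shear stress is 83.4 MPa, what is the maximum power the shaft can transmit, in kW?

J = πd⁴/32 = π(0.0265)⁴/32 = 4.842×10^-8 m⁴.
T_max = τ_allow·J/r = 8.34×10^7 × 4.842×10^-8 / 0.0132 = 304.7 N·m.
ω = 99.3 rad/s, so P_max = T_max·ω = 3.026×10^4 W.

30.3 kW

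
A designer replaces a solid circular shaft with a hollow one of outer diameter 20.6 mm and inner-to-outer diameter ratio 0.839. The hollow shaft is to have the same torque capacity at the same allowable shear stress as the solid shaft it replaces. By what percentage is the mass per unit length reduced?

Equal τ_max and T ⇒ the solid shaft needs d_s³ = d_o³(1−k⁴), so d_s = 20.6·(1−0.839⁴)^(1/3) = 16.40 mm.
Area ratio A_h/A_s = d_o²(1−k²)/d_s² = (1−k²)/(1−k⁴)^(2/3) = 0.4672.
Mass saving = 1 − 0.4672 = 53.3 %.

53.3 %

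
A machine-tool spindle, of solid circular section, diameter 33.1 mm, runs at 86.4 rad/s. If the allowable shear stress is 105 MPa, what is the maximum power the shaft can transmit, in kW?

64.6 kW

J = πd⁴/32 = π(0.0331)⁴/32 = 1.178×10^-7 m⁴.
T_max = τ_allow·J/r = 1.05×10^8 × 1.178×10^-7 / 0.0166 = 747.7 N·m.
ω = 86.4 rad/s, so P_max = T_max·ω = 6.460×10^4 W.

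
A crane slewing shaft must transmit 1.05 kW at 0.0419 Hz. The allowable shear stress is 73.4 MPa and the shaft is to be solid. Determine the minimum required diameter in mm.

ω = 2π·0.0419 = 0.2633 rad/s, so T = P/ω = 1.05×10³ / 0.2633 = 3988 N·m.
For a solid shaft τ_max = 16T/(πd³), so d = (16T/(π τ_allow))^(1/3) = (16·3988/(π·7.34×10^7))^(1/3) = 0.06517 m.

65.2 mm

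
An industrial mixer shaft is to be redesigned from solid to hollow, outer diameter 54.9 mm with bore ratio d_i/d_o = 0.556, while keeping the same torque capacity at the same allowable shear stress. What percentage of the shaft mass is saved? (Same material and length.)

26.1 %

Equal τ_max and T ⇒ the solid shaft needs d_s³ = d_o³(1−k⁴), so d_s = 54.9·(1−0.556⁴)^(1/3) = 53.09 mm.
Area ratio A_h/A_s = d_o²(1−k²)/d_s² = (1−k²)/(1−k⁴)^(2/3) = 0.7387.
Mass saving = 1 − 0.7387 = 26.1 %.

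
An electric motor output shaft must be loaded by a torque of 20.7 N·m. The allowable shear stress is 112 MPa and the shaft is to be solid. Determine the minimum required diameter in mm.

For a solid shaft τ_max = 16T/(πd³), so d = (16T/(π τ_allow))^(1/3) = (16·20.70/(π·1.12×10^8))^(1/3) = 0.009800 m.

9.80 mm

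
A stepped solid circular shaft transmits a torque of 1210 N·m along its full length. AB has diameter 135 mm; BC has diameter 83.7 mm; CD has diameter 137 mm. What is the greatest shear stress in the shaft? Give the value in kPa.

10500 kPa

Under the same torque, τ_max = 16T/(πd³) is largest where d is smallest — segment BC (d = 83.7 mm).
τ_max = 16·1210/(π·(0.0837)³) = 1.051×10^7 Pa.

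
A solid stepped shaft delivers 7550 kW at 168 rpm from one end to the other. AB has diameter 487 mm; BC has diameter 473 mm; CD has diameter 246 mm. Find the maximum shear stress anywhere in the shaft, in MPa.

ω = 2π·168/60 = 17.59 rad/s, so T = P/ω = 7550×10³ / 17.59 = 429100 N·m.
Under the same torque, τ_max = 16T/(πd³) is largest where d is smallest — segment CD (d = 246 mm).
τ_max = 16·429100/(π·(0.246)³) = 1.468×10^8 Pa.

147 MPa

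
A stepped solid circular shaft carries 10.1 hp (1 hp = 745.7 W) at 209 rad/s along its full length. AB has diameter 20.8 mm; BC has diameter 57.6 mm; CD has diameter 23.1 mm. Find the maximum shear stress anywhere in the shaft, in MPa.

ω = 209 rad/s, so T = P/ω = 10.1×745.7 / 209.0 = 36.04 N·m.
Under the same torque, τ_max = 16T/(πd³) is largest where d is smallest — segment AB (d = 20.8 mm).
τ_max = 16·36.04/(π·(0.0208)³) = 2.039×10^7 Pa.

20.4 MPa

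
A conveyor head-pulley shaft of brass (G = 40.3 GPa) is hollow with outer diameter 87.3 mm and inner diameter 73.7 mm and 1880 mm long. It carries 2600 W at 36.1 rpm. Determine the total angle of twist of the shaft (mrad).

11.4 mrad

ω = 2π·36.1/60 = 3.780 rad/s, so T = P/ω = 2600 / 3.780 = 687.8 N·m.
J = π(d_o⁴ − d_i⁴)/32 = π(0.0873⁴ − 0.0737⁴)/32 = 2.806×10^-6 m⁴.
θ = T·L/(G·J) = 687.8 × 1.88 / (40.3×10⁹ × 2.806×10^-6) = 0.01143 rad.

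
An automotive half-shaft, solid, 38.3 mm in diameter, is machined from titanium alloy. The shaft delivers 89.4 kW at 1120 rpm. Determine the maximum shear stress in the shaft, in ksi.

ω = 2π·1120/60 = 117.3 rad/s, so T = P/ω = 89.4×10³ / 117.3 = 762.2 N·m.
J = πd⁴/32 = π(0.0383)⁴/32 = 2.112×10^-7 m⁴.
τ_max = T·r/J = 762.2 × 0.0191 / 2.112×10^-7 = 6.910×10^7 Pa.

10.0 ksi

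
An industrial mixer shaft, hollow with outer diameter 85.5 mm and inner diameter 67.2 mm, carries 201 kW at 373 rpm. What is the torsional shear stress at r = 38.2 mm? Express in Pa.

6.06e7 Pa

ω = 2π·373/60 = 39.06 rad/s, so T = P/ω = 201×10³ / 39.06 = 5146 N·m.
J = π(d_o⁴ − d_i⁴)/32 = π(0.0855⁴ − 0.0672⁴)/32 = 3.244×10^-6 m⁴.
Shear stress varies linearly with radius: τ = T·r/J = 5146 × 0.0382 / 3.244×10^-6 = 6.059×10^7 Pa.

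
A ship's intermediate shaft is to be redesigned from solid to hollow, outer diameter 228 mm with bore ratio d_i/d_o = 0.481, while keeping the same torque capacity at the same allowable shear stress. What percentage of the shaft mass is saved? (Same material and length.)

20.3 %

Equal τ_max and T ⇒ the solid shaft needs d_s³ = d_o³(1−k⁴), so d_s = 228·(1−0.481⁴)^(1/3) = 223.9 mm.
Area ratio A_h/A_s = d_o²(1−k²)/d_s² = (1−k²)/(1−k⁴)^(2/3) = 0.7974.
Mass saving = 1 − 0.7974 = 20.3 %.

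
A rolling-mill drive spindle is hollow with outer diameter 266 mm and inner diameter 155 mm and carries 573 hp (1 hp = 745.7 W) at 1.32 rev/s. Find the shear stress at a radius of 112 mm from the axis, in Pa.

1.33e7 Pa

ω = 2π·1.32 = 8.294 rad/s, so T = P/ω = 573×745.7 / 8.294 = 51520 N·m.
J = π(d_o⁴ − d_i⁴)/32 = π(0.266⁴ − 0.155⁴)/32 = 4.348×10^-4 m⁴.
Shear stress varies linearly with radius: τ = T·r/J = 51520 × 0.112 / 4.348×10^-4 = 1.327×10^7 Pa.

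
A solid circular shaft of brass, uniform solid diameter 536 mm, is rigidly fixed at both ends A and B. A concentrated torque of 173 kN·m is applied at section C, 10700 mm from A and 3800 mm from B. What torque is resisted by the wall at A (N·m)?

45300 N·m

With uniform GJ and both ends fixed, compatibility θ_AC = θ_CB gives T_A·a = T_B·b, together with T_A + T_B = T₀.
T_A = T₀·b/(a+b) = 173000·3800/14500 = 45340 N·m; T_B = 127700 N·m.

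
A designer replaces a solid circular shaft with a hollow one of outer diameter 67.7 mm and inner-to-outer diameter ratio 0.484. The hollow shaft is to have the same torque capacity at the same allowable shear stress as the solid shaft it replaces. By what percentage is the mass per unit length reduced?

20.5 %

Equal τ_max and T ⇒ the solid shaft needs d_s³ = d_o³(1−k⁴), so d_s = 67.7·(1−0.484⁴)^(1/3) = 66.44 mm.
Area ratio A_h/A_s = d_o²(1−k²)/d_s² = (1−k²)/(1−k⁴)^(2/3) = 0.7951.
Mass saving = 1 − 0.7951 = 20.5 %.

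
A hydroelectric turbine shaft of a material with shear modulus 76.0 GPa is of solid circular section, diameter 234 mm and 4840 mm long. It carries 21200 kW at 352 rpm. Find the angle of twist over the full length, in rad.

0.124 rad

ω = 2π·352/60 = 36.86 rad/s, so T = P/ω = 21200×10³ / 36.86 = 575100 N·m.
J = πd⁴/32 = π(0.234)⁴/32 = 2.943×10^-4 m⁴.
θ = T·L/(G·J) = 575100 × 4.84 / (76.0×10⁹ × 2.943×10^-4) = 0.1244 rad.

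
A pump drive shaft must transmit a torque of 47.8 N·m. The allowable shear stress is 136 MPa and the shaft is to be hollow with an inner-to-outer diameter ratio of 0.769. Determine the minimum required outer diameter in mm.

14.0 mm

For a hollow shaft with d_i/d_o = 0.769: τ_max = 16T/(π d_o³ (1−k⁴)), so d_o = [16T/(π τ_allow (1−k⁴))]^(1/3) = [16·47.80/(π·1.36×10^8·0.6503)]^(1/3) = 0.01401 m.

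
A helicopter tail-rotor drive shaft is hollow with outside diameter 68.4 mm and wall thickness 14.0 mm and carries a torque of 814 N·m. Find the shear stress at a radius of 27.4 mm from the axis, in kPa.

J = π(d_o⁴ − d_i⁴)/32 = π(0.0684⁴ − 0.0404⁴)/32 = 1.887×10^-6 m⁴.
Shear stress varies linearly with radius: τ = T·r/J = 814.0 × 0.0274 / 1.887×10^-6 = 1.182×10^7 Pa.

11800 kPa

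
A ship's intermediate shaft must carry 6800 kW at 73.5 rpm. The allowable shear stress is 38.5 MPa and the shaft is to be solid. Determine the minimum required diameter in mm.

489 mm

ω = 2π·73.5/60 = 7.697 rad/s, so T = P/ω = 6800×10³ / 7.697 = 883500 N·m.
For a solid shaft τ_max = 16T/(πd³), so d = (16T/(π τ_allow))^(1/3) = (16·883500/(π·3.85×10^7))^(1/3) = 0.4889 m.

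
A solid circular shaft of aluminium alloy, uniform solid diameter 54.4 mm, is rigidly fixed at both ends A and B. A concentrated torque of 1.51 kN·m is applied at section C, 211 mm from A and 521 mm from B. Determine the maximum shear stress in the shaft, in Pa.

With uniform GJ and both ends fixed, compatibility θ_AC = θ_CB gives T_A·a = T_B·b, together with T_A + T_B = T₀.
T_A = T₀·b/(a+b) = 1510·521/732.0 = 1075 N·m; T_B = 435.3 N·m.
τ in each portion: τ_AC = 3.40×10^7 Pa, τ_CB = 1.38×10^7 Pa; maximum is in AC.
τ_max = T_AC·r/J = 1075·0.0272/8.60×10^-7 = 3.400×10^7 Pa.

3.40e7 Pa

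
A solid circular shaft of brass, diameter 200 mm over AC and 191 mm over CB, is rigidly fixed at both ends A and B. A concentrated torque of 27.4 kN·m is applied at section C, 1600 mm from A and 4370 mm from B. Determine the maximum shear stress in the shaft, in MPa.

Compatibility: T_A·a/J_AC = T_B·b/J_CB with T_A + T_B = T₀.
J_AC = 1.57×10^-4 m⁴, J_CB = 1.31×10^-4 m⁴, so T_A = T₀·(J_AC/a)/((J_AC/a)+(J_CB/b)) = 21000 N·m, T_B = 6397 N·m.
τ in each portion: τ_AC = 1.34×10^7 Pa, τ_CB = 4.68×10^6 Pa; maximum is in AC.
τ_max = T_AC·r/J = 21000·0.100/1.57×10^-4 = 1.337×10^7 Pa.

13.4 MPa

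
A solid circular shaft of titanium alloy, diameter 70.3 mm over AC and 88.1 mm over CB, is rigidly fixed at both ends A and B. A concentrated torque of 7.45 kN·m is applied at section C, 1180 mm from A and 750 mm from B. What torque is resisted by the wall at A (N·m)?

Compatibility: T_A·a/J_AC = T_B·b/J_CB with T_A + T_B = T₀.
J_AC = 2.40×10^-6 m⁴, J_CB = 5.91×10^-6 m⁴, so T_A = T₀·(J_AC/a)/((J_AC/a)+(J_CB/b)) = 1526 N·m, T_B = 5924 N·m.

1530 N·m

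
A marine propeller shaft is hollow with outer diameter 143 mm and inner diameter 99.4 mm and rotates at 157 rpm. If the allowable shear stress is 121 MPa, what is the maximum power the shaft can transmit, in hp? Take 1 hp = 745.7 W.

J = π(d_o⁴ − d_i⁴)/32 = π(0.143⁴ − 0.0994⁴)/32 = 3.147×10^-5 m⁴.
T_max = τ_allow·J/r = 1.21×10^8 × 3.147×10^-5 / 0.0715 = 53260 N·m.
ω = 2π·157/60 = 16.44 rad/s, so P_max = T_max·ω = 8.756×10^5 W.

1170 hp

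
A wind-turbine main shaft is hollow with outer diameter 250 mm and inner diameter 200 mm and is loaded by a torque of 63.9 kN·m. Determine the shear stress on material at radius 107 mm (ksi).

4.38 ksi

J = π(d_o⁴ − d_i⁴)/32 = π(0.250⁴ − 0.200⁴)/32 = 2.264×10^-4 m⁴.
Shear stress varies linearly with radius: τ = T·r/J = 63900 × 0.107 / 2.264×10^-4 = 3.020×10^7 Pa.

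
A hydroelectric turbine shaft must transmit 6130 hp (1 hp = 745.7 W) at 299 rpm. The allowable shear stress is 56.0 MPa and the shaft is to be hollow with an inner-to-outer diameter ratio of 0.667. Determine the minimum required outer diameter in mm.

255 mm

ω = 2π·299/60 = 31.31 rad/s, so T = P/ω = 6130×745.7 / 31.31 = 146000 N·m.
For a hollow shaft with d_i/d_o = 0.667: τ_max = 16T/(π d_o³ (1−k⁴)), so d_o = [16T/(π τ_allow (1−k⁴))]^(1/3) = [16·146000/(π·5.60×10^7·0.8021)]^(1/3) = 0.2549 m.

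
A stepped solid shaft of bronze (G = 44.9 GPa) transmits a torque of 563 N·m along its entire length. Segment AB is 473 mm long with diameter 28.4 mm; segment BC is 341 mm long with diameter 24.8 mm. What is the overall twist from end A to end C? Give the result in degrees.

11.9°

J_AB = π(0.0284)⁴/32 = 6.39×10^-8 m⁴; J_BC = π(0.0248)⁴/32 = 3.71×10^-8 m⁴.
θ = (T/G)·Σ L_i/J_i = (563.0/44.9×10⁹)·(0.473/6.39×10^-8 + 0.341/3.71×10^-8) = 0.2080 rad.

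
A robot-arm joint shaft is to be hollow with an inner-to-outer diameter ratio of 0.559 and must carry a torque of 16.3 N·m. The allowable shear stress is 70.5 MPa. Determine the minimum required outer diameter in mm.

For a hollow shaft with d_i/d_o = 0.559: τ_max = 16T/(π d_o³ (1−k⁴)), so d_o = [16T/(π τ_allow (1−k⁴))]^(1/3) = [16·16.30/(π·7.05×10^7·0.9024)]^(1/3) = 0.01093 m.

10.9 mm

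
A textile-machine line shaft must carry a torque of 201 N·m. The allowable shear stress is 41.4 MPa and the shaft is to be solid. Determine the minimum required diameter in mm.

29.1 mm

For a solid shaft τ_max = 16T/(πd³), so d = (16T/(π τ_allow))^(1/3) = (16·201.0/(π·4.14×10^7))^(1/3) = 0.02913 m.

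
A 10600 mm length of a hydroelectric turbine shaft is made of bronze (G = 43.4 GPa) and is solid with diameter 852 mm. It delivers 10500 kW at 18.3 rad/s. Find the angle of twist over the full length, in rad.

ω = 18.3 rad/s, so T = P/ω = 10500×10³ / 18.30 = 573800 N·m.
J = πd⁴/32 = π(0.852)⁴/32 = 0.05173 m⁴.
θ = T·L/(G·J) = 573800 × 10.6 / (43.4×10⁹ × 0.05173) = 2.709×10^-3 rad.

0.00271 rad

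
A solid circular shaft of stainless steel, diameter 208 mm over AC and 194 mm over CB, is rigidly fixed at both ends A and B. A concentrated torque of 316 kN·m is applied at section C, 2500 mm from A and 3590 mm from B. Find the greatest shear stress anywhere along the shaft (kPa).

117000 kPa

Compatibility: T_A·a/J_AC = T_B·b/J_CB with T_A + T_B = T₀.
J_AC = 1.84×10^-4 m⁴, J_CB = 1.39×10^-4 m⁴, so T_A = T₀·(J_AC/a)/((J_AC/a)+(J_CB/b)) = 206900 N·m, T_B = 109100 N·m.
τ in each portion: τ_AC = 1.17×10^8 Pa, τ_CB = 7.61×10^7 Pa; maximum is in AC.
τ_max = T_AC·r/J = 206900·0.104/1.84×10^-4 = 1.171×10^8 Pa.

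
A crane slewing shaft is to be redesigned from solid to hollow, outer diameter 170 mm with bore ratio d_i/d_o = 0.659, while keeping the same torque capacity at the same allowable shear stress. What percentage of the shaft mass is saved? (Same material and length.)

Equal τ_max and T ⇒ the solid shaft needs d_s³ = d_o³(1−k⁴), so d_s = 170·(1−0.659⁴)^(1/3) = 158.6 mm.
Area ratio A_h/A_s = d_o²(1−k²)/d_s² = (1−k²)/(1−k⁴)^(2/3) = 0.6503.
Mass saving = 1 − 0.6503 = 35.0 %.

35.0 %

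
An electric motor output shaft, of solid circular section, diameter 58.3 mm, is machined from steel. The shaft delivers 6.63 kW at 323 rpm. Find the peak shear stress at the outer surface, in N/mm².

5.04 N/mm²

ω = 2π·323/60 = 33.82 rad/s, so T = P/ω = 6.63×10³ / 33.82 = 196.0 N·m.
J = πd⁴/32 = π(0.0583)⁴/32 = 1.134×10^-6 m⁴.
τ_max = T·r/J = 196.0 × 0.0291 / 1.134×10^-6 = 5.038×10^6 Pa.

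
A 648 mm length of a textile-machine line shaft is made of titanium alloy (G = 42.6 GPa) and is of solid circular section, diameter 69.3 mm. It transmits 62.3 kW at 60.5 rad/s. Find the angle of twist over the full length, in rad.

0.00692 rad

ω = 60.5 rad/s, so T = P/ω = 62.3×10³ / 60.50 = 1030 N·m.
J = πd⁴/32 = π(0.0693)⁴/32 = 2.264×10^-6 m⁴.
θ = T·L/(G·J) = 1030 × 0.648 / (42.6×10⁹ × 2.264×10^-6) = 6.918×10^-3 rad.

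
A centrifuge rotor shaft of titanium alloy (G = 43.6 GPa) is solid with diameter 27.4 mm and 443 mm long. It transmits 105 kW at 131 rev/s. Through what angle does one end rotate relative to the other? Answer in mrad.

ω = 2π·131 = 823.1 rad/s, so T = P/ω = 105×10³ / 823.1 = 127.6 N·m.
J = πd⁴/32 = π(0.0274)⁴/32 = 5.534×10^-8 m⁴.
θ = T·L/(G·J) = 127.6 × 0.443 / (43.6×10⁹ × 5.534×10^-8) = 0.02342 rad.

23.4 mrad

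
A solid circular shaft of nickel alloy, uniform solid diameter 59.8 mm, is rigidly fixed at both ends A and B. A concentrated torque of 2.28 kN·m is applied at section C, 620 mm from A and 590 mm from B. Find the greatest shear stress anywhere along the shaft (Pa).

With uniform GJ and both ends fixed, compatibility θ_AC = θ_CB gives T_A·a = T_B·b, together with T_A + T_B = T₀.
T_A = T₀·b/(a+b) = 2280·590/1210 = 1112 N·m; T_B = 1168 N·m.
τ in each portion: τ_AC = 2.65×10^7 Pa, τ_CB = 2.78×10^7 Pa; maximum is in CB.
τ_max = T_CB·r/J = 1168·0.0299/1.26×10^-6 = 2.782×10^7 Pa.

2.78e7 Pa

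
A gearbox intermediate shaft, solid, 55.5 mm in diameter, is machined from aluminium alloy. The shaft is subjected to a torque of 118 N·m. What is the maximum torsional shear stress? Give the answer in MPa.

3.52 MPa

J = πd⁴/32 = π(0.0555)⁴/32 = 9.315×10^-7 m⁴.
τ_max = T·r/J = 118.0 × 0.0278 / 9.315×10^-7 = 3.515×10^6 Pa.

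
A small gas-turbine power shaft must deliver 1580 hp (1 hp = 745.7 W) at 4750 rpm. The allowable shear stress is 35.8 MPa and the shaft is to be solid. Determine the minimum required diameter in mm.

69.6 mm

ω = 2π·4750/60 = 497.4 rad/s, so T = P/ω = 1580×745.7 / 497.4 = 2369 N·m.
For a solid shaft τ_max = 16T/(πd³), so d = (16T/(π τ_allow))^(1/3) = (16·2369/(π·3.58×10^7))^(1/3) = 0.06959 m.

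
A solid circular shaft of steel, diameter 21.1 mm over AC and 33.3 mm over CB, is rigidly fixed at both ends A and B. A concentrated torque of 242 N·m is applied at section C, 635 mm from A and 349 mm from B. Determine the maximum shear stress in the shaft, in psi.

Compatibility: T_A·a/J_AC = T_B·b/J_CB with T_A + T_B = T₀.
J_AC = 1.95×10^-8 m⁴, J_CB = 1.21×10^-7 m⁴, so T_A = T₀·(J_AC/a)/((J_AC/a)+(J_CB/b)) = 19.69 N·m, T_B = 222.3 N·m.
τ in each portion: τ_AC = 1.07×10^7 Pa, τ_CB = 3.07×10^7 Pa; maximum is in CB.
τ_max = T_CB·r/J = 222.3·0.0166/1.21×10^-7 = 3.066×10^7 Pa.

4450 psi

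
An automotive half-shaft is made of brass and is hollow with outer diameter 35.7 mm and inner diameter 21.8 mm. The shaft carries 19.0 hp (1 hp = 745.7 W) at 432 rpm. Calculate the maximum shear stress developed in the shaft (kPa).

ω = 2π·432/60 = 45.24 rad/s, so T = P/ω = 19.0×745.7 / 45.24 = 313.2 N·m.
J = π(d_o⁴ − d_i⁴)/32 = π(0.0357⁴ − 0.0218⁴)/32 = 1.373×10^-7 m⁴.
τ_max = T·r/J = 313.2 × 0.0179 / 1.373×10^-7 = 4.072×10^7 Pa.

40700 kPa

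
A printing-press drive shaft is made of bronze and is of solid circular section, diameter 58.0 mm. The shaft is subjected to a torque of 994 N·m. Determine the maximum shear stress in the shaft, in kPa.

J = πd⁴/32 = π(0.0580)⁴/32 = 1.111×10^-6 m⁴.
τ_max = T·r/J = 994.0 × 0.0290 / 1.111×10^-6 = 2.595×10^7 Pa.

25900 kPa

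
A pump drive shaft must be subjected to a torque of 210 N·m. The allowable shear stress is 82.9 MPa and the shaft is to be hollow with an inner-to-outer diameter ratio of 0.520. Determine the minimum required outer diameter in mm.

For a hollow shaft with d_i/d_o = 0.520: τ_max = 16T/(π d_o³ (1−k⁴)), so d_o = [16T/(π τ_allow (1−k⁴))]^(1/3) = [16·210.0/(π·8.29×10^7·0.9269)]^(1/3) = 0.02405 m.

24.1 mm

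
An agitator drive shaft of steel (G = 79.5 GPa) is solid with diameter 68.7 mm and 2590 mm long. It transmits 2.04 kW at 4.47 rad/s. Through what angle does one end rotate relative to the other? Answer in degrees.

ω = 4.47 rad/s, so T = P/ω = 2.04×10³ / 4.470 = 456.4 N·m.
J = πd⁴/32 = π(0.0687)⁴/32 = 2.187×10^-6 m⁴.
θ = T·L/(G·J) = 456.4 × 2.59 / (79.5×10⁹ × 2.187×10^-6) = 6.799×10^-3 rad.

0.390°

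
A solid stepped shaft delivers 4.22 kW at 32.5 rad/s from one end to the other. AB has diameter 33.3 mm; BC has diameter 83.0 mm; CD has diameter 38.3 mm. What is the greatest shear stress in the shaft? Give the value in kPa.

ω = 32.5 rad/s, so T = P/ω = 4.22×10³ / 32.50 = 129.8 N·m.
Under the same torque, τ_max = 16T/(πd³) is largest where d is smallest — segment AB (d = 33.3 mm).
τ_max = 16·129.8/(π·(0.0333)³) = 1.791×10^7 Pa.

17900 kPa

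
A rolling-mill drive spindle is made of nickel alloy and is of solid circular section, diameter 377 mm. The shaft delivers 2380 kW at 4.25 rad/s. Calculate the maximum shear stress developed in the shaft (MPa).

53.2 MPa

ω = 4.25 rad/s, so T = P/ω = 2380×10³ / 4.250 = 560000 N·m.
J = πd⁴/32 = π(0.377)⁴/32 = 1.983×10^-3 m⁴.
τ_max = T·r/J = 560000 × 0.189 / 1.983×10^-3 = 5.323×10^7 Pa.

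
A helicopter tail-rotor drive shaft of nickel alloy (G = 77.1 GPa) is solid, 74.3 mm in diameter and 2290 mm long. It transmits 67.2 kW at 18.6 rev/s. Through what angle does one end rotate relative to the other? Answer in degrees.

ω = 2π·18.6 = 116.9 rad/s, so T = P/ω = 67.2×10³ / 116.9 = 575.0 N·m.
J = πd⁴/32 = π(0.0743)⁴/32 = 2.992×10^-6 m⁴.
θ = T·L/(G·J) = 575.0 × 2.29 / (77.1×10⁹ × 2.992×10^-6) = 5.708×10^-3 rad.

0.327°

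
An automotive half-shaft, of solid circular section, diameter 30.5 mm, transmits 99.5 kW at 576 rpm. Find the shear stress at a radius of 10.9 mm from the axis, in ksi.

30.7 ksi

ω = 2π·576/60 = 60.32 rad/s, so T = P/ω = 99.5×10³ / 60.32 = 1650 N·m.
J = πd⁴/32 = π(0.0305)⁴/32 = 8.496×10^-8 m⁴.
Shear stress varies linearly with radius: τ = T·r/J = 1650 × 0.0109 / 8.496×10^-8 = 2.116×10^8 Pa.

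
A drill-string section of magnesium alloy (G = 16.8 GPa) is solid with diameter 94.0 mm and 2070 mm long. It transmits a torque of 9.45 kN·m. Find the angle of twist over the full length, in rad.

0.152 rad

J = πd⁴/32 = π(0.0940)⁴/32 = 7.665×10^-6 m⁴.
θ = T·L/(G·J) = 9450 × 2.07 / (16.8×10⁹ × 7.665×10^-6) = 0.1519 rad.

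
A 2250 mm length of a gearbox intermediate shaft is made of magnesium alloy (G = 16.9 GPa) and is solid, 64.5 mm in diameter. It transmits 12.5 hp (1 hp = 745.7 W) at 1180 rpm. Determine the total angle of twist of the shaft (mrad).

ω = 2π·1180/60 = 123.6 rad/s, so T = P/ω = 12.5×745.7 / 123.6 = 75.43 N·m.
J = πd⁴/32 = π(0.0645)⁴/32 = 1.699×10^-6 m⁴.
θ = T·L/(G·J) = 75.43 × 2.25 / (16.9×10⁹ × 1.699×10^-6) = 5.910×10^-3 rad.

5.91 mrad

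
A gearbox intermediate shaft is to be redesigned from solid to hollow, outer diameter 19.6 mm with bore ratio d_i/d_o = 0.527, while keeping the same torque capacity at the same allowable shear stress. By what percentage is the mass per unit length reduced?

Equal τ_max and T ⇒ the solid shaft needs d_s³ = d_o³(1−k⁴), so d_s = 19.6·(1−0.527⁴)^(1/3) = 19.08 mm.
Area ratio A_h/A_s = d_o²(1−k²)/d_s² = (1−k²)/(1−k⁴)^(2/3) = 0.7620.
Mass saving = 1 − 0.7620 = 23.8 %.

23.8 %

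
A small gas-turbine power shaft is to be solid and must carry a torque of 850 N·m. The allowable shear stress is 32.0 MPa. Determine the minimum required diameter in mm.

For a solid shaft τ_max = 16T/(πd³), so d = (16T/(π τ_allow))^(1/3) = (16·850.0/(π·3.20×10^7))^(1/3) = 0.05133 m.

51.3 mm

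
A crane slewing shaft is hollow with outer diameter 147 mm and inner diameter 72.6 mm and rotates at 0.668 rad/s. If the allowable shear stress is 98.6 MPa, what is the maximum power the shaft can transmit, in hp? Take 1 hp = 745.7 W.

51.8 hp

J = π(d_o⁴ − d_i⁴)/32 = π(0.147⁴ − 0.0726⁴)/32 = 4.312×10^-5 m⁴.
T_max = τ_allow·J/r = 9.86×10^7 × 4.312×10^-5 / 0.0735 = 57840 N·m.
ω = 0.668 rad/s, so P_max = T_max·ω = 3.864×10^4 W.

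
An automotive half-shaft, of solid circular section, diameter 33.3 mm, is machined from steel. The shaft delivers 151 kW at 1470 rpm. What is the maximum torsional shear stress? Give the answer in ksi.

19.6 ksi

ω = 2π·1470/60 = 153.9 rad/s, so T = P/ω = 151×10³ / 153.9 = 980.9 N·m.
J = πd⁴/32 = π(0.0333)⁴/32 = 1.207×10^-7 m⁴.
τ_max = T·r/J = 980.9 × 0.0166 / 1.207×10^-7 = 1.353×10^8 Pa.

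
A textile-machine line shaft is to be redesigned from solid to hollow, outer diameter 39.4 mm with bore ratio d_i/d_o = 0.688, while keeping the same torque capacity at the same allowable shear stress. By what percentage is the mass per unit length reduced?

37.6 %

Equal τ_max and T ⇒ the solid shaft needs d_s³ = d_o³(1−k⁴), so d_s = 39.4·(1−0.688⁴)^(1/3) = 36.21 mm.
Area ratio A_h/A_s = d_o²(1−k²)/d_s² = (1−k²)/(1−k⁴)^(2/3) = 0.6237.
Mass saving = 1 − 0.6237 = 37.6 %.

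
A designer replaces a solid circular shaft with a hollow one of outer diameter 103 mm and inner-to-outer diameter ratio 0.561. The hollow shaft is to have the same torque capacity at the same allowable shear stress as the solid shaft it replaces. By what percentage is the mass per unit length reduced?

26.5 %

Equal τ_max and T ⇒ the solid shaft needs d_s³ = d_o³(1−k⁴), so d_s = 103·(1−0.561⁴)^(1/3) = 99.48 mm.
Area ratio A_h/A_s = d_o²(1−k²)/d_s² = (1−k²)/(1−k⁴)^(2/3) = 0.7346.
Mass saving = 1 − 0.7346 = 26.5 %.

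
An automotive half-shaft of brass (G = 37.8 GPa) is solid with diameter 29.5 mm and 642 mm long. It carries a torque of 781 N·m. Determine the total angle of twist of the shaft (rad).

0.178 rad

J = πd⁴/32 = π(0.0295)⁴/32 = 7.435×10^-8 m⁴.
θ = T·L/(G·J) = 781.0 × 0.642 / (37.8×10⁹ × 7.435×10^-8) = 0.1784 rad.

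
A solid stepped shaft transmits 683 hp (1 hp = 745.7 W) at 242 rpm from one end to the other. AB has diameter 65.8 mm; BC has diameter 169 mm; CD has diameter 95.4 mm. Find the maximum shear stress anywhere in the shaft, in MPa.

359 MPa

ω = 2π·242/60 = 25.34 rad/s, so T = P/ω = 683×745.7 / 25.34 = 20100 N·m.
Under the same torque, τ_max = 16T/(πd³) is largest where d is smallest — segment AB (d = 65.8 mm).
τ_max = 16·20100/(π·(0.0658)³) = 3.593×10^8 Pa.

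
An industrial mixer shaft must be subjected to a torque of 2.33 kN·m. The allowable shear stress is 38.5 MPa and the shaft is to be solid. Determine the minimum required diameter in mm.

For a solid shaft τ_max = 16T/(πd³), so d = (16T/(π τ_allow))^(1/3) = (16·2330/(π·3.85×10^7))^(1/3) = 0.06755 m.

67.5 mm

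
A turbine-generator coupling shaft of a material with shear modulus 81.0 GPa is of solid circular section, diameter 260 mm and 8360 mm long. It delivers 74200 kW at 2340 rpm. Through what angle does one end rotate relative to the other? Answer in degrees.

ω = 2π·2340/60 = 245.0 rad/s, so T = P/ω = 74200×10³ / 245.0 = 302800 N·m.
J = πd⁴/32 = π(0.260)⁴/32 = 4.486×10^-4 m⁴.
θ = T·L/(G·J) = 302800 × 8.36 / (81.0×10⁹ × 4.486×10^-4) = 0.06966 rad.

3.99°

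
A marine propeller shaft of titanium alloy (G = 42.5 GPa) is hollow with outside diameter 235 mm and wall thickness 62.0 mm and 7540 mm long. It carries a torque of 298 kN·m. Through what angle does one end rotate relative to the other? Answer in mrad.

J = π(d_o⁴ − d_i⁴)/32 = π(0.235⁴ − 0.111⁴)/32 = 2.845×10^-4 m⁴.
θ = T·L/(G·J) = 298000 × 7.54 / (42.5×10⁹ × 2.845×10^-4) = 0.1858 rad.

186 mrad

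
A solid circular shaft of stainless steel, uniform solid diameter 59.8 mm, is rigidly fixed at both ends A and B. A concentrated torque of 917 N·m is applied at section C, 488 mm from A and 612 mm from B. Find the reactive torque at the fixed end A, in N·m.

With uniform GJ and both ends fixed, compatibility θ_AC = θ_CB gives T_A·a = T_B·b, together with T_A + T_B = T₀.
T_A = T₀·b/(a+b) = 917.0·612/1100 = 510.2 N·m; T_B = 406.8 N·m.

510 N·m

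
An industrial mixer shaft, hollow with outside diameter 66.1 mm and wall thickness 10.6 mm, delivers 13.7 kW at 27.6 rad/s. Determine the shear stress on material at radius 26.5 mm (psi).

ω = 27.6 rad/s, so T = P/ω = 13.7×10³ / 27.60 = 496.4 N·m.
J = π(d_o⁴ − d_i⁴)/32 = π(0.0661⁴ − 0.0449⁴)/32 = 1.475×10^-6 m⁴.
Shear stress varies linearly with radius: τ = T·r/J = 496.4 × 0.0265 / 1.475×10^-6 = 8.917×10^6 Pa.

1290 psi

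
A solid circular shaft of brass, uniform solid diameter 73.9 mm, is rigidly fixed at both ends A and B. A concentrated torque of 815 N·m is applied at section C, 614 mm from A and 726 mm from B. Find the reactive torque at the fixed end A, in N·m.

442 N·m

With uniform GJ and both ends fixed, compatibility θ_AC = θ_CB gives T_A·a = T_B·b, together with T_A + T_B = T₀.
T_A = T₀·b/(a+b) = 815.0·726/1340 = 441.6 N·m; T_B = 373.4 N·m.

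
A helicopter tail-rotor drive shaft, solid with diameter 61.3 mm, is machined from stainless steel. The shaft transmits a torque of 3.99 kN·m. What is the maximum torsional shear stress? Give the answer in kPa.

J = πd⁴/32 = π(0.0613)⁴/32 = 1.386×10^-6 m⁴.
τ_max = T·r/J = 3990 × 0.0307 / 1.386×10^-6 = 8.822×10^7 Pa.

88200 kPa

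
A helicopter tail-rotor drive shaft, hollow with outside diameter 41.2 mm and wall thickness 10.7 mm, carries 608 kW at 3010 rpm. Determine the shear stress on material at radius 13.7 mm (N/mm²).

ω = 2π·3010/60 = 315.2 rad/s, so T = P/ω = 608×10³ / 315.2 = 1929 N·m.
J = π(d_o⁴ − d_i⁴)/32 = π(0.0412⁴ − 0.0198⁴)/32 = 2.678×10^-7 m⁴.
Shear stress varies linearly with radius: τ = T·r/J = 1929 × 0.0137 / 2.678×10^-7 = 9.868×10^7 Pa.

98.7 N/mm²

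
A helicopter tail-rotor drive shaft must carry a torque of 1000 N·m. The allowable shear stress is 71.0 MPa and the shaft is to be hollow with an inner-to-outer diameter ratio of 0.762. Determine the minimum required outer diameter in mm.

For a hollow shaft with d_i/d_o = 0.762: τ_max = 16T/(π d_o³ (1−k⁴)), so d_o = [16T/(π τ_allow (1−k⁴))]^(1/3) = [16·1000/(π·7.10×10^7·0.6629)]^(1/3) = 0.04765 m.

47.7 mm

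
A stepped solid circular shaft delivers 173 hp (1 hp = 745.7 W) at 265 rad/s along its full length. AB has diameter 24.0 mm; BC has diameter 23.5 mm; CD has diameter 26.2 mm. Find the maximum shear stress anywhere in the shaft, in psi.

27700 psi

ω = 265 rad/s, so T = P/ω = 173×745.7 / 265.0 = 486.8 N·m.
Under the same torque, τ_max = 16T/(πd³) is largest where d is smallest — segment BC (d = 23.5 mm).
τ_max = 16·486.8/(π·(0.0235)³) = 1.910×10^8 Pa.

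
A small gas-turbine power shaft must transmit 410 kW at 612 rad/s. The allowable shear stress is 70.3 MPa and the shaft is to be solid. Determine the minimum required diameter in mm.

ω = 612 rad/s, so T = P/ω = 410×10³ / 612.0 = 669.9 N·m.
For a solid shaft τ_max = 16T/(πd³), so d = (16T/(π τ_allow))^(1/3) = (16·669.9/(π·7.03×10^7))^(1/3) = 0.03648 m.

36.5 mm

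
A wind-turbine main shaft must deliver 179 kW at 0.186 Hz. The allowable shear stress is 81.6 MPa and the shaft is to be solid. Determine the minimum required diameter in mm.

212 mm

ω = 2π·0.186 = 1.169 rad/s, so T = P/ω = 179×10³ / 1.169 = 153200 N·m.
For a solid shaft τ_max = 16T/(πd³), so d = (16T/(π τ_allow))^(1/3) = (16·153200/(π·8.16×10^7))^(1/3) = 0.2122 m.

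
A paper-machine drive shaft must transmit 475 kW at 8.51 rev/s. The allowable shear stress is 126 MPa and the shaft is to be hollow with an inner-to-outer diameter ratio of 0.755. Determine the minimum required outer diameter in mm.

81.0 mm

ω = 2π·8.51 = 53.47 rad/s, so T = P/ω = 475×10³ / 53.47 = 8884 N·m.
For a hollow shaft with d_i/d_o = 0.755: τ_max = 16T/(π d_o³ (1−k⁴)), so d_o = [16T/(π τ_allow (1−k⁴))]^(1/3) = [16·8884/(π·1.26×10^8·0.6751)]^(1/3) = 0.08102 m.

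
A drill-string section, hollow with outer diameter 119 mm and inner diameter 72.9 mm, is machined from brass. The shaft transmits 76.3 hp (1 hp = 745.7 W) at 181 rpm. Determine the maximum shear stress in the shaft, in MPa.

ω = 2π·181/60 = 18.95 rad/s, so T = P/ω = 76.3×745.7 / 18.95 = 3002 N·m.
J = π(d_o⁴ − d_i⁴)/32 = π(0.119⁴ − 0.0729⁴)/32 = 1.691×10^-5 m⁴.
τ_max = T·r/J = 3002 × 0.0595 / 1.691×10^-5 = 1.056×10^7 Pa.

10.6 MPa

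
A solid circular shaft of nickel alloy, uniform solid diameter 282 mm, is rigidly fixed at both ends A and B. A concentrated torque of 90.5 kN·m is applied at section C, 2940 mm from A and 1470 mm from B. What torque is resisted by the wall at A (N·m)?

With uniform GJ and both ends fixed, compatibility θ_AC = θ_CB gives T_A·a = T_B·b, together with T_A + T_B = T₀.
T_A = T₀·b/(a+b) = 90500·1470/4410 = 30170 N·m; T_B = 60330 N·m.

30200 N·m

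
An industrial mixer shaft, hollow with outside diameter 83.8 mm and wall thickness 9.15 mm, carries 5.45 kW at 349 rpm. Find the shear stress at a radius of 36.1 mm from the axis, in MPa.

ω = 2π·349/60 = 36.55 rad/s, so T = P/ω = 5.45×10³ / 36.55 = 149.1 N·m.
J = π(d_o⁴ − d_i⁴)/32 = π(0.0838⁴ − 0.0655⁴)/32 = 3.034×10^-6 m⁴.
Shear stress varies linearly with radius: τ = T·r/J = 149.1 × 0.0361 / 3.034×10^-6 = 1.774×10^6 Pa.

1.77 MPa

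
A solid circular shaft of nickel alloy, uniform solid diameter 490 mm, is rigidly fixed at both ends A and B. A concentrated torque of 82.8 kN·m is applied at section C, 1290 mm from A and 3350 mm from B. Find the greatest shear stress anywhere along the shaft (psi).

With uniform GJ and both ends fixed, compatibility θ_AC = θ_CB gives T_A·a = T_B·b, together with T_A + T_B = T₀.
T_A = T₀·b/(a+b) = 82800·3350/4640 = 59780 N·m; T_B = 23020 N·m.
τ in each portion: τ_AC = 2.59×10^6 Pa, τ_CB = 9.97×10^5 Pa; maximum is in AC.
τ_max = T_AC·r/J = 59780·0.245/5.66×10^-3 = 2.588×10^6 Pa.

375 psi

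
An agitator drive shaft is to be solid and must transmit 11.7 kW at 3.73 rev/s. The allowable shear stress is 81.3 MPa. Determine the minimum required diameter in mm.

31.5 mm

ω = 2π·3.73 = 23.44 rad/s, so T = P/ω = 11.7×10³ / 23.44 = 499.2 N·m.
For a solid shaft τ_max = 16T/(πd³), so d = (16T/(π τ_allow))^(1/3) = (16·499.2/(π·8.13×10^7))^(1/3) = 0.03151 m.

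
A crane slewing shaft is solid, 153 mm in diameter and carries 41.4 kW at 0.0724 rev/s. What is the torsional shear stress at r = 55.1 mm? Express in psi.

13500 psi

ω = 2π·0.0724 = 0.4549 rad/s, so T = P/ω = 41.4×10³ / 0.4549 = 91010 N·m.
J = πd⁴/32 = π(0.153)⁴/32 = 5.380×10^-5 m⁴.
Shear stress varies linearly with radius: τ = T·r/J = 91010 × 0.0551 / 5.380×10^-5 = 9.321×10^7 Pa.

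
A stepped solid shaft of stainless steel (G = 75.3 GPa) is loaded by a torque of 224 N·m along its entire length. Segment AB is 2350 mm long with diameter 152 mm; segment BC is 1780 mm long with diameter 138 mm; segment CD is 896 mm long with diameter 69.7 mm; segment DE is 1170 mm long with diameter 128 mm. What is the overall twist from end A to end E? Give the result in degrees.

0.0896°

J_AB = π(0.152)⁴/32 = 5.24×10^-5 m⁴; J_BC = π(0.138)⁴/32 = 3.56×10^-5 m⁴; J_CD = π(0.0697)⁴/32 = 2.32×10^-6 m⁴; J_DE = π(0.128)⁴/32 = 2.64×10^-5 m⁴.
θ = (T/G)·Σ L_i/J_i = (224.0/75.3×10⁹)·(2.35/5.24×10^-5 + 1.78/3.56×10^-5 + 0.896/2.32×10^-6 + 1.17/2.64×10^-5) = 1.565×10^-3 rad.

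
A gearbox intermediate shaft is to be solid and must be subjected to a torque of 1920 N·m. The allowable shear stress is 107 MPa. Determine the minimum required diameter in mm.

For a solid shaft τ_max = 16T/(πd³), so d = (16T/(π τ_allow))^(1/3) = (16·1920/(π·1.07×10^8))^(1/3) = 0.04504 m.

45.0 mm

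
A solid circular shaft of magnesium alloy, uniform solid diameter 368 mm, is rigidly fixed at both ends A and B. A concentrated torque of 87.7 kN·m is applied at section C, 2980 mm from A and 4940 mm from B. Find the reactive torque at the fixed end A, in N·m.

With uniform GJ and both ends fixed, compatibility θ_AC = θ_CB gives T_A·a = T_B·b, together with T_A + T_B = T₀.
T_A = T₀·b/(a+b) = 87700·4940/7920 = 54700 N·m; T_B = 33000 N·m.

54700 N·m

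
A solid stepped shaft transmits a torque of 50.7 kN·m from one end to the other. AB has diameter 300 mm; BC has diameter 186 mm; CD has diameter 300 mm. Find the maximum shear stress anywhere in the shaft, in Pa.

Under the same torque, τ_max = 16T/(πd³) is largest where d is smallest — segment BC (d = 186 mm).
τ_max = 16·50700/(π·(0.186)³) = 4.013×10^7 Pa.

4.01e7 Pa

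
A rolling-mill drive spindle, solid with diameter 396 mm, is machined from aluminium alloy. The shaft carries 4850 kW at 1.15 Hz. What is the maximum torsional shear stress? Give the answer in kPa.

55000 kPa

ω = 2π·1.15 = 7.226 rad/s, so T = P/ω = 4850×10³ / 7.226 = 671200 N·m.
J = πd⁴/32 = π(0.396)⁴/32 = 2.414×10^-3 m⁴.
τ_max = T·r/J = 671200 × 0.198 / 2.414×10^-3 = 5.505×10^7 Pa.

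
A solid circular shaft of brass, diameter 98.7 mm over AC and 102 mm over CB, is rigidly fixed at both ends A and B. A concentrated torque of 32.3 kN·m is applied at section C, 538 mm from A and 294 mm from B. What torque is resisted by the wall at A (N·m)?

Compatibility: T_A·a/J_AC = T_B·b/J_CB with T_A + T_B = T₀.
J_AC = 9.32×10^-6 m⁴, J_CB = 1.06×10^-5 m⁴, so T_A = T₀·(J_AC/a)/((J_AC/a)+(J_CB/b)) = 10460 N·m, T_B = 21840 N·m.

10500 N·m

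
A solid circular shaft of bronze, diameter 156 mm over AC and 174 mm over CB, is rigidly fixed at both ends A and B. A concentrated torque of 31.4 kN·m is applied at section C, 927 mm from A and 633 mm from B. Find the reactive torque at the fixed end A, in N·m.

Compatibility: T_A·a/J_AC = T_B·b/J_CB with T_A + T_B = T₀.
J_AC = 5.81×10^-5 m⁴, J_CB = 9.00×10^-5 m⁴, so T_A = T₀·(J_AC/a)/((J_AC/a)+(J_CB/b)) = 9612 N·m, T_B = 21790 N·m.

9610 N·m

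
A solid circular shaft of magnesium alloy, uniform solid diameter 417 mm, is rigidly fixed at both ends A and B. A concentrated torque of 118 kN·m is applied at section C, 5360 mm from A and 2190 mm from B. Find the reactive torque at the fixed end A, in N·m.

34200 N·m

With uniform GJ and both ends fixed, compatibility θ_AC = θ_CB gives T_A·a = T_B·b, together with T_A + T_B = T₀.
T_A = T₀·b/(a+b) = 118000·2190/7550 = 34230 N·m; T_B = 83770 N·m.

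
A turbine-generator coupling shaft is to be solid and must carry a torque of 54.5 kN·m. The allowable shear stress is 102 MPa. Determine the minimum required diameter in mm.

For a solid shaft τ_max = 16T/(πd³), so d = (16T/(π τ_allow))^(1/3) = (16·54500/(π·1.02×10^8))^(1/3) = 0.1396 m.

140 mm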